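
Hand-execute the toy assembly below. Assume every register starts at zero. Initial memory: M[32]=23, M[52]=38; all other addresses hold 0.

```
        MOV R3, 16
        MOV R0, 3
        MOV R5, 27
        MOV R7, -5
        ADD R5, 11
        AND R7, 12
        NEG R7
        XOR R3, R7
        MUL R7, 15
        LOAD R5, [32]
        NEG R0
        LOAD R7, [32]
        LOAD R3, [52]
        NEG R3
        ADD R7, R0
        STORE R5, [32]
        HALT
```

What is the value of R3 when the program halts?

after MOV R3, 16: R3=16
after MOV R0, 3: R0=3
after MOV R5, 27: R5=27
after MOV R7, -5: R7=-5
after ADD R5, 11: R5=27+11=38
after AND R7, 12: R7=(-5)&12=8
after NEG R7: R7=-(8)=-8
after XOR R3, R7: R3=16^(-8)=-24
after MUL R7, 15: R7=(-8)*15=-120
after LOAD R5, [32]: R5=M[32]=23
after NEG R0: R0=-(3)=-3
after LOAD R7, [32]: R7=M[32]=23
after LOAD R3, [52]: R3=M[52]=38
after NEG R3: R3=-(38)=-38
after ADD R7, R0: R7=23+(-3)=20
STORE R5, [32] → M[32]=23
halt.

-38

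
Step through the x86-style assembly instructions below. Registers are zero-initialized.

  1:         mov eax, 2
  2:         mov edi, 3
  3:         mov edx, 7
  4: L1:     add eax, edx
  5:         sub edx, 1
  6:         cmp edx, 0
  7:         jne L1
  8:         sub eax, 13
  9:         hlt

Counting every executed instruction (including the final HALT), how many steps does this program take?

33

mov eax, 2 → eax=2
mov edi, 3 → edi=3
mov edx, 7 → edx=7
add eax, edx → eax=2+7=9
sub edx, 1 → edx=7-1=6
cmp edx, 0  (cmp 6,0)
jne L1: taken
add eax, edx → eax=9+6=15
sub edx, 1 → edx=6-1=5
cmp edx, 0  (cmp 5,0)
jne L1: taken
add eax, edx → eax=15+5=20
sub edx, 1 → edx=5-1=4
cmp edx, 0  (cmp 4,0)
jne L1: taken
add eax, edx → eax=20+4=24
sub edx, 1 → edx=4-1=3
cmp edx, 0  (cmp 3,0)
jne L1: taken
add eax, edx → eax=24+3=27
sub edx, 1 → edx=3-1=2
cmp edx, 0  (cmp 2,0)
jne L1: taken
add eax, edx → eax=27+2=29
sub edx, 1 → edx=2-1=1
cmp edx, 0  (cmp 1,0)
jne L1: taken
add eax, edx → eax=29+1=30
sub edx, 1 → edx=1-1=0
cmp edx, 0  (cmp 0,0)
jne L1: not taken
sub eax, 13 → eax=30-13=17
halt.
Total executed instructions: 33.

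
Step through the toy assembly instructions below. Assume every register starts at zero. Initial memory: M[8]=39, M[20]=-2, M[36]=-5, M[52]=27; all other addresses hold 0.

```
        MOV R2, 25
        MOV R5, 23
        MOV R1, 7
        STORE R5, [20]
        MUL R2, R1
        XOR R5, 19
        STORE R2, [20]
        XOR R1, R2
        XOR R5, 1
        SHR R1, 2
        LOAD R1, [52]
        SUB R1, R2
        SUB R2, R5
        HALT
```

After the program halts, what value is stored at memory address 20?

after MOV R2, 25: R2=25
after MOV R5, 23: R5=23
after MOV R1, 7: R1=7
STORE R5, [20] → M[20]=23
after MUL R2, R1: R2=25*7=175
after XOR R5, 19: R5=23^19=4
STORE R2, [20] → M[20]=175
after XOR R1, R2: R1=7^175=168
after XOR R5, 1: R5=4^1=5
after SHR R1, 2: R1=168>>2=42
after LOAD R1, [52]: R1=M[52]=27
after SUB R1, R2: R1=27-175=-148
after SUB R2, R5: R2=175-5=170
halt.

175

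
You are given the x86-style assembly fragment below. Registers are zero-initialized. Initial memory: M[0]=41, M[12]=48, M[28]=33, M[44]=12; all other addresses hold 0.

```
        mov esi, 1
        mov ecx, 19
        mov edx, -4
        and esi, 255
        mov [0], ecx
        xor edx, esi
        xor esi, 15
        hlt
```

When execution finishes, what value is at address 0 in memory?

19

mov esi, 1 → esi=1
mov ecx, 19 → ecx=19
mov edx, -4 → edx=-4
and esi, 255 → esi=1&255=1
mov [0], ecx → M[0]=19
xor edx, esi → edx=(-4)^1=-3
xor esi, 15 → esi=1^15=14
halt.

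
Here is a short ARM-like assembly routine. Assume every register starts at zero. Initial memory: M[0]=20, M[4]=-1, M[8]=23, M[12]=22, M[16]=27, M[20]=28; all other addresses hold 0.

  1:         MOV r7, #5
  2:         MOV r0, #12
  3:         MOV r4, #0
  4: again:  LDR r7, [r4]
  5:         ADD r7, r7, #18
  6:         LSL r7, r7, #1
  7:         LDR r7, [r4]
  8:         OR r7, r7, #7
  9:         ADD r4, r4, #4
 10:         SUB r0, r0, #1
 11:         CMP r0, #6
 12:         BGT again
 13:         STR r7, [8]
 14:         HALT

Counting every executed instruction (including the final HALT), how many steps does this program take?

after MOV r7, #5: r7=5
after MOV r0, #12: r0=12
after MOV r4, #0: r4=0
after LDR r7, [r4]: r7=M[0]=20
after ADD r7, r7, #18: r7=20+18=38
after LSL r7, r7, #1: r7=38<<1=76
after LDR r7, [r4]: r7=M[0]=20
after OR r7, r7, #7: r7=20|7=23
after ADD r4, r4, #4: r4=0+4=4
after SUB r0, r0, #1: r0=12-1=11
CMP r0, #6  (cmp 11,6)
BGT again: taken
after LDR r7, [r4]: r7=M[4]=-1
after ADD r7, r7, #18: r7=(-1)+18=17
after LSL r7, r7, #1: r7=17<<1=34
after LDR r7, [r4]: r7=M[4]=-1
after OR r7, r7, #7: r7=(-1)|7=-1
after ADD r4, r4, #4: r4=4+4=8
after SUB r0, r0, #1: r0=11-1=10
CMP r0, #6  (cmp 10,6)
BGT again: taken
after LDR r7, [r4]: r7=M[8]=23
after ADD r7, r7, #18: r7=23+18=41
after LSL r7, r7, #1: r7=41<<1=82
after LDR r7, [r4]: r7=M[8]=23
after OR r7, r7, #7: r7=23|7=23
after ADD r4, r4, #4: r4=8+4=12
after SUB r0, r0, #1: r0=10-1=9
CMP r0, #6  (cmp 9,6)
BGT again: taken
after LDR r7, [r4]: r7=M[12]=22
after ADD r7, r7, #18: r7=22+18=40
after LSL r7, r7, #1: r7=40<<1=80
after LDR r7, [r4]: r7=M[12]=22
after OR r7, r7, #7: r7=22|7=23
after ADD r4, r4, #4: r4=12+4=16
after SUB r0, r0, #1: r0=9-1=8
CMP r0, #6  (cmp 8,6)
BGT again: taken
after LDR r7, [r4]: r7=M[16]=27
after ADD r7, r7, #18: r7=27+18=45
after LSL r7, r7, #1: r7=45<<1=90
after LDR r7, [r4]: r7=M[16]=27
after OR r7, r7, #7: r7=27|7=31
after ADD r4, r4, #4: r4=16+4=20
after SUB r0, r0, #1: r0=8-1=7
CMP r0, #6  (cmp 7,6)
BGT again: taken
after LDR r7, [r4]: r7=M[20]=28
after ADD r7, r7, #18: r7=28+18=46
after LSL r7, r7, #1: r7=46<<1=92
after LDR r7, [r4]: r7=M[20]=28
after OR r7, r7, #7: r7=28|7=31
after ADD r4, r4, #4: r4=20+4=24
after SUB r0, r0, #1: r0=7-1=6
CMP r0, #6  (cmp 6,6)
BGT again: not taken
STR r7, [8] → M[8]=31
halt.
Total executed instructions: 59.

59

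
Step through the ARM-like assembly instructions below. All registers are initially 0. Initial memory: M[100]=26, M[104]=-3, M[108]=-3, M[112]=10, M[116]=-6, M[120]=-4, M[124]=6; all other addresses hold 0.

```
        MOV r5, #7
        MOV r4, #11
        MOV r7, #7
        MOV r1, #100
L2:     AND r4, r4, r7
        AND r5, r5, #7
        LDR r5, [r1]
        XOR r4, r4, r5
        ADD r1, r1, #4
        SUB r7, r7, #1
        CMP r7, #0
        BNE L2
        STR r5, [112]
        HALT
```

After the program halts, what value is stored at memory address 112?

MOV r5, #7 → r5=7
MOV r4, #11 → r4=11
MOV r7, #7 → r7=7
MOV r1, #100 → r1=100
AND r4, r4, r7 → r4=11&7=3
AND r5, r5, #7 → r5=7&7=7
LDR r5, [r1] → r5=M[100]=26
XOR r4, r4, r5 → r4=3^26=25
ADD r1, r1, #4 → r1=100+4=104
SUB r7, r7, #1 → r7=7-1=6
CMP r7, #0  (cmp 6,0)
BNE L2: taken
AND r4, r4, r7 → r4=25&6=0
AND r5, r5, #7 → r5=26&7=2
LDR r5, [r1] → r5=M[104]=-3
XOR r4, r4, r5 → r4=0^(-3)=-3
ADD r1, r1, #4 → r1=104+4=108
SUB r7, r7, #1 → r7=6-1=5
CMP r7, #0  (cmp 5,0)
BNE L2: taken
AND r4, r4, r7 → r4=(-3)&5=5
AND r5, r5, #7 → r5=(-3)&7=5
LDR r5, [r1] → r5=M[108]=-3
XOR r4, r4, r5 → r4=5^(-3)=-8
ADD r1, r1, #4 → r1=108+4=112
SUB r7, r7, #1 → r7=5-1=4
CMP r7, #0  (cmp 4,0)
BNE L2: taken
AND r4, r4, r7 → r4=(-8)&4=0
AND r5, r5, #7 → r5=(-3)&7=5
LDR r5, [r1] → r5=M[112]=10
XOR r4, r4, r5 → r4=0^10=10
ADD r1, r1, #4 → r1=112+4=116
SUB r7, r7, #1 → r7=4-1=3
CMP r7, #0  (cmp 3,0)
BNE L2: taken
AND r4, r4, r7 → r4=10&3=2
AND r5, r5, #7 → r5=10&7=2
LDR r5, [r1] → r5=M[116]=-6
XOR r4, r4, r5 → r4=2^(-6)=-8
ADD r1, r1, #4 → r1=116+4=120
SUB r7, r7, #1 → r7=3-1=2
CMP r7, #0  (cmp 2,0)
BNE L2: taken
AND r4, r4, r7 → r4=(-8)&2=0
AND r5, r5, #7 → r5=(-6)&7=2
LDR r5, [r1] → r5=M[120]=-4
XOR r4, r4, r5 → r4=0^(-4)=-4
ADD r1, r1, #4 → r1=120+4=124
SUB r7, r7, #1 → r7=2-1=1
CMP r7, #0  (cmp 1,0)
BNE L2: taken
AND r4, r4, r7 → r4=(-4)&1=0
AND r5, r5, #7 → r5=(-4)&7=4
LDR r5, [r1] → r5=M[124]=6
XOR r4, r4, r5 → r4=0^6=6
ADD r1, r1, #4 → r1=124+4=128
SUB r7, r7, #1 → r7=1-1=0
CMP r7, #0  (cmp 0,0)
BNE L2: not taken
STR r5, [112] → M[112]=6
halt.

6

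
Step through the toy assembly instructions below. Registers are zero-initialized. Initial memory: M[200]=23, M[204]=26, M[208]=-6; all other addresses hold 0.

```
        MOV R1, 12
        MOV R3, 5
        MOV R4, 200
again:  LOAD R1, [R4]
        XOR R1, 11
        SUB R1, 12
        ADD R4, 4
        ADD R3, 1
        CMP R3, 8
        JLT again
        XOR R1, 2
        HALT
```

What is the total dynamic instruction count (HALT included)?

MOV R1, 12 → R1=12
MOV R3, 5 → R3=5
MOV R4, 200 → R4=200
LOAD R1, [R4] → R1=M[200]=23
XOR R1, 11 → R1=23^11=28
SUB R1, 12 → R1=28-12=16
ADD R4, 4 → R4=200+4=204
ADD R3, 1 → R3=5+1=6
CMP R3, 8  (cmp 6,8)
JLT again: taken
LOAD R1, [R4] → R1=M[204]=26
XOR R1, 11 → R1=26^11=17
SUB R1, 12 → R1=17-12=5
ADD R4, 4 → R4=204+4=208
ADD R3, 1 → R3=6+1=7
CMP R3, 8  (cmp 7,8)
JLT again: taken
LOAD R1, [R4] → R1=M[208]=-6
XOR R1, 11 → R1=(-6)^11=-15
SUB R1, 12 → R1=(-15)-12=-27
ADD R4, 4 → R4=208+4=212
ADD R3, 1 → R3=7+1=8
CMP R3, 8  (cmp 8,8)
JLT again: not taken
XOR R1, 2 → R1=(-27)^2=-25
halt.
Total executed instructions: 26.

26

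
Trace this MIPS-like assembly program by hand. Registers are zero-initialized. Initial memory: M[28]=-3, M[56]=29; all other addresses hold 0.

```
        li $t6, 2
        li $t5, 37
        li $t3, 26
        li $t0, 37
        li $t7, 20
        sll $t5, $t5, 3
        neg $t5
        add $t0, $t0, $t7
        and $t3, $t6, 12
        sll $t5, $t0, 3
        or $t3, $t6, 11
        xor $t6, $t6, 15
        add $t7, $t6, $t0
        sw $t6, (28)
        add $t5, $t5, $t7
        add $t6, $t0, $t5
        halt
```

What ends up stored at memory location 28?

after li $t6, 2: $t6=2
after li $t5, 37: $t5=37
after li $t3, 26: $t3=26
after li $t0, 37: $t0=37
after li $t7, 20: $t7=20
after sll $t5, $t5, 3: $t5=37<<3=296
after neg $t5: $t5=-(296)=-296
after add $t0, $t0, $t7: $t0=37+20=57
after and $t3, $t6, 12: $t3=2&12=0
after sll $t5, $t0, 3: $t5=57<<3=456
after or $t3, $t6, 11: $t3=2|11=11
after xor $t6, $t6, 15: $t6=2^15=13
after add $t7, $t6, $t0: $t7=13+57=70
sw $t6, (28) → M[28]=13
after add $t5, $t5, $t7: $t5=456+70=526
after add $t6, $t0, $t5: $t6=57+526=583
halt.

13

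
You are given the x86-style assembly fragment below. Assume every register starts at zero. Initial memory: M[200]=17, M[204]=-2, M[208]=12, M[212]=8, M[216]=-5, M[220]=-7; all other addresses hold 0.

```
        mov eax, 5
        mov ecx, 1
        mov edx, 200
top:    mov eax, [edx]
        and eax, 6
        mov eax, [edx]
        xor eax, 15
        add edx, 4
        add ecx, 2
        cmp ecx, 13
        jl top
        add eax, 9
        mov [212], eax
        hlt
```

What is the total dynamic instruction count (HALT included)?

after mov eax, 5: eax=5
after mov ecx, 1: ecx=1
after mov edx, 200: edx=200
after mov eax, [edx]: eax=M[200]=17
after and eax, 6: eax=17&6=0
after mov eax, [edx]: eax=M[200]=17
after xor eax, 15: eax=17^15=30
after add edx, 4: edx=200+4=204
after add ecx, 2: ecx=1+2=3
cmp ecx, 13  (cmp 3,13)
jl top: taken
after mov eax, [edx]: eax=M[204]=-2
after and eax, 6: eax=(-2)&6=6
after mov eax, [edx]: eax=M[204]=-2
after xor eax, 15: eax=(-2)^15=-15
after add edx, 4: edx=204+4=208
after add ecx, 2: ecx=3+2=5
cmp ecx, 13  (cmp 5,13)
jl top: taken
after mov eax, [edx]: eax=M[208]=12
after and eax, 6: eax=12&6=4
after mov eax, [edx]: eax=M[208]=12
after xor eax, 15: eax=12^15=3
after add edx, 4: edx=208+4=212
after add ecx, 2: ecx=5+2=7
cmp ecx, 13  (cmp 7,13)
jl top: taken
after mov eax, [edx]: eax=M[212]=8
after and eax, 6: eax=8&6=0
after mov eax, [edx]: eax=M[212]=8
after xor eax, 15: eax=8^15=7
after add edx, 4: edx=212+4=216
after add ecx, 2: ecx=7+2=9
cmp ecx, 13  (cmp 9,13)
jl top: taken
after mov eax, [edx]: eax=M[216]=-5
after and eax, 6: eax=(-5)&6=2
after mov eax, [edx]: eax=M[216]=-5
after xor eax, 15: eax=(-5)^15=-12
after add edx, 4: edx=216+4=220
after add ecx, 2: ecx=9+2=11
cmp ecx, 13  (cmp 11,13)
jl top: taken
after mov eax, [edx]: eax=M[220]=-7
after and eax, 6: eax=(-7)&6=0
after mov eax, [edx]: eax=M[220]=-7
after xor eax, 15: eax=(-7)^15=-10
after add edx, 4: edx=220+4=224
after add ecx, 2: ecx=11+2=13
cmp ecx, 13  (cmp 13,13)
jl top: not taken
after add eax, 9: eax=(-10)+9=-1
mov [212], eax → M[212]=-1
halt.
Total executed instructions: 54.

54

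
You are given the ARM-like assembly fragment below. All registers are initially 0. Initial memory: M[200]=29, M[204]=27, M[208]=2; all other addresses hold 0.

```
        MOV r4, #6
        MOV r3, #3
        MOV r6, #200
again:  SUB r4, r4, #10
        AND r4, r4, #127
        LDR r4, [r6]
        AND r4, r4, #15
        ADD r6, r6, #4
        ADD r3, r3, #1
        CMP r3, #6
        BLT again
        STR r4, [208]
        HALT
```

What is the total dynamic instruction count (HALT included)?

29

r4=6
r3=3
r6=200
r4=6-10=-4
r4=(-4)&127=124
r4=M[200]=29
r4=29&15=13
r6=200+4=204
r3=3+1=4
CMP r3, #6  (cmp 4,6)
BLT again: taken
r4=13-10=3
r4=3&127=3
r4=M[204]=27
r4=27&15=11
r6=204+4=208
r3=4+1=5
CMP r3, #6  (cmp 5,6)
BLT again: taken
r4=11-10=1
r4=1&127=1
r4=M[208]=2
r4=2&15=2
r6=208+4=212
r3=5+1=6
CMP r3, #6  (cmp 6,6)
BLT again: not taken
STR r4, [208] → M[208]=2
halt.
Total executed instructions: 29.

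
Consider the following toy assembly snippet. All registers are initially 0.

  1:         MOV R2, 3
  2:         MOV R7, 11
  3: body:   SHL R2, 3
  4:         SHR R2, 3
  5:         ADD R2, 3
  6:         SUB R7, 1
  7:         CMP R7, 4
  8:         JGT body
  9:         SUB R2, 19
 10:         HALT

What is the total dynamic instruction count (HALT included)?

46

R2=3
R7=11
R2=3<<3=24
R2=24>>3=3
R2=3+3=6
R7=11-1=10
CMP R7, 4  (cmp 10,4)
JGT body: taken
R2=6<<3=48
R2=48>>3=6
R2=6+3=9
R7=10-1=9
CMP R7, 4  (cmp 9,4)
JGT body: taken
R2=9<<3=72
R2=72>>3=9
R2=9+3=12
R7=9-1=8
CMP R7, 4  (cmp 8,4)
JGT body: taken
R2=12<<3=96
R2=96>>3=12
R2=12+3=15
R7=8-1=7
CMP R7, 4  (cmp 7,4)
JGT body: taken
R2=15<<3=120
R2=120>>3=15
R2=15+3=18
R7=7-1=6
CMP R7, 4  (cmp 6,4)
JGT body: taken
R2=18<<3=144
R2=144>>3=18
R2=18+3=21
R7=6-1=5
CMP R7, 4  (cmp 5,4)
JGT body: taken
R2=21<<3=168
R2=168>>3=21
R2=21+3=24
R7=5-1=4
CMP R7, 4  (cmp 4,4)
JGT body: not taken
R2=24-19=5
halt.
Total executed instructions: 46.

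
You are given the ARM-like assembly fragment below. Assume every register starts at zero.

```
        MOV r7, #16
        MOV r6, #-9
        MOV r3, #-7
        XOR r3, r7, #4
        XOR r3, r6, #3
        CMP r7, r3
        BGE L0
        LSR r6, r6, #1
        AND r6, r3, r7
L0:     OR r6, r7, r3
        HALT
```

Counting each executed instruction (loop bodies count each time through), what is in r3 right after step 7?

-12

after MOV r7, #16: r7=16
after MOV r6, #-9: r6=-9
after MOV r3, #-7: r3=-7
after XOR r3, r7, #4: r3=16^4=20
after XOR r3, r6, #3: r3=(-9)^3=-12
CMP r7, r3  (cmp 16,-12)
BGE L0: taken
After step 7: r3 = -12.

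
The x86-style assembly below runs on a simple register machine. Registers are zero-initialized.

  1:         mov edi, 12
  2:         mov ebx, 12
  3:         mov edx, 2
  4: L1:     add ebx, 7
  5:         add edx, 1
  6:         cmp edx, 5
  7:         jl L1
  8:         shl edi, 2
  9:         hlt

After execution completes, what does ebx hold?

33

mov edi, 12 → edi=12
mov ebx, 12 → ebx=12
mov edx, 2 → edx=2
add ebx, 7 → ebx=12+7=19
add edx, 1 → edx=2+1=3
cmp edx, 5  (cmp 3,5)
jl L1: taken
add ebx, 7 → ebx=19+7=26
add edx, 1 → edx=3+1=4
cmp edx, 5  (cmp 4,5)
jl L1: taken
add ebx, 7 → ebx=26+7=33
add edx, 1 → edx=4+1=5
cmp edx, 5  (cmp 5,5)
jl L1: not taken
shl edi, 2 → edi=12<<2=48
halt.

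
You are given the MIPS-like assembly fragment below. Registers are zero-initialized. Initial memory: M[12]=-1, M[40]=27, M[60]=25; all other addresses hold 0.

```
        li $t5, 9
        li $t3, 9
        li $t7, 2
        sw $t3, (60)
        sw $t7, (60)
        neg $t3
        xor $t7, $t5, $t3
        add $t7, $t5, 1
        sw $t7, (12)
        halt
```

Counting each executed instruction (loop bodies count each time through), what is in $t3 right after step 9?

-9

li $t5, 9 → $t5=9
li $t3, 9 → $t3=9
li $t7, 2 → $t7=2
sw $t3, (60) → M[60]=9
sw $t7, (60) → M[60]=2
neg $t3 → $t3=-(9)=-9
xor $t7, $t5, $t3 → $t7=9^(-9)=-2
add $t7, $t5, 1 → $t7=9+1=10
sw $t7, (12) → M[12]=10
After step 9: $t3 = -9.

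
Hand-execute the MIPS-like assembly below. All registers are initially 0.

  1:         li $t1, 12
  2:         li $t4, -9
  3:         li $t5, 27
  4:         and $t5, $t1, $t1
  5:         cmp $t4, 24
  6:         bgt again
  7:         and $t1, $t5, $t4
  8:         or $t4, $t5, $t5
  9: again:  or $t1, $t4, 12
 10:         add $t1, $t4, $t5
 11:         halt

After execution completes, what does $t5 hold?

$t1=12
$t4=-9
$t5=27
$t5=12&12=12
cmp $t4, 24  (cmp -9,24)
bgt again: not taken
$t1=12&(-9)=4
$t4=12|12=12
$t1=12|12=12
$t1=12+12=24
halt.

12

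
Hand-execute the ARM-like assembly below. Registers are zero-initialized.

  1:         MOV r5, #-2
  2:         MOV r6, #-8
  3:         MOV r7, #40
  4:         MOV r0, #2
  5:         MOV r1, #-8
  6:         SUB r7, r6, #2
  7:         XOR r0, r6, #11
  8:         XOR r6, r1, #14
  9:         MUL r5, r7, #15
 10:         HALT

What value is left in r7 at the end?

-10

r5=-2
r6=-8
r7=40
r0=2
r1=-8
r7=(-8)-2=-10
r0=(-8)^11=-13
r6=(-8)^14=-10
r5=(-10)*15=-150
halt.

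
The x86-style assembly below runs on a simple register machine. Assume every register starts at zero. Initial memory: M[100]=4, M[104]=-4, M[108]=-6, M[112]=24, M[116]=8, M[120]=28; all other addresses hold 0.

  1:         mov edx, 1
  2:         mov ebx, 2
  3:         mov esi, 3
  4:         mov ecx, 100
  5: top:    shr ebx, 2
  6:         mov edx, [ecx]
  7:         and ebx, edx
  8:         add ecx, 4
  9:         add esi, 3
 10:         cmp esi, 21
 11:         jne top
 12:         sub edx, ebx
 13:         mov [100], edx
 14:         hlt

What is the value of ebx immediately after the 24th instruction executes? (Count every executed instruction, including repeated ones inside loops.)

mov edx, 1 → edx=1
mov ebx, 2 → ebx=2
mov esi, 3 → esi=3
mov ecx, 100 → ecx=100
shr ebx, 2 → ebx=2>>2=0
mov edx, [ecx] → edx=M[100]=4
and ebx, edx → ebx=0&4=0
add ecx, 4 → ecx=100+4=104
add esi, 3 → esi=3+3=6
cmp esi, 21  (cmp 6,21)
jne top: taken
shr ebx, 2 → ebx=0>>2=0
mov edx, [ecx] → edx=M[104]=-4
and ebx, edx → ebx=0&(-4)=0
add ecx, 4 → ecx=104+4=108
add esi, 3 → esi=6+3=9
cmp esi, 21  (cmp 9,21)
jne top: taken
shr ebx, 2 → ebx=0>>2=0
mov edx, [ecx] → edx=M[108]=-6
and ebx, edx → ebx=0&(-6)=0
add ecx, 4 → ecx=108+4=112
add esi, 3 → esi=9+3=12
cmp esi, 21  (cmp 12,21)
After step 24: ebx = 0.

0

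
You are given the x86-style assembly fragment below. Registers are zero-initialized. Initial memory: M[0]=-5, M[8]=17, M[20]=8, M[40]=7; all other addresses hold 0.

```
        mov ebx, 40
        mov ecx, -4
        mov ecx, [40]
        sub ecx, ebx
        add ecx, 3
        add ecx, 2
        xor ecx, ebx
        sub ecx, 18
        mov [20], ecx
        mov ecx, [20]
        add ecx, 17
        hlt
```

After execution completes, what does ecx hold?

-53

mov ebx, 40 → ebx=40
mov ecx, -4 → ecx=-4
mov ecx, [40] → ecx=M[40]=7
sub ecx, ebx → ecx=7-40=-33
add ecx, 3 → ecx=(-33)+3=-30
add ecx, 2 → ecx=(-30)+2=-28
xor ecx, ebx → ecx=(-28)^40=-52
sub ecx, 18 → ecx=(-52)-18=-70
mov [20], ecx → M[20]=-70
mov ecx, [20] → ecx=M[20]=-70
add ecx, 17 → ecx=(-70)+17=-53
halt.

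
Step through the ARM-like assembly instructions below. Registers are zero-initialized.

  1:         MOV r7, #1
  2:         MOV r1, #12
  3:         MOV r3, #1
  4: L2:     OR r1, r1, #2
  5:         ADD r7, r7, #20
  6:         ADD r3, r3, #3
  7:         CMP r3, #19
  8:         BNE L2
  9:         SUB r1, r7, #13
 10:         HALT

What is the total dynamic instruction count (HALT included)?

after MOV r7, #1: r7=1
after MOV r1, #12: r1=12
after MOV r3, #1: r3=1
after OR r1, r1, #2: r1=12|2=14
after ADD r7, r7, #20: r7=1+20=21
after ADD r3, r3, #3: r3=1+3=4
CMP r3, #19  (cmp 4,19)
BNE L2: taken
after OR r1, r1, #2: r1=14|2=14
after ADD r7, r7, #20: r7=21+20=41
after ADD r3, r3, #3: r3=4+3=7
CMP r3, #19  (cmp 7,19)
BNE L2: taken
after OR r1, r1, #2: r1=14|2=14
after ADD r7, r7, #20: r7=41+20=61
after ADD r3, r3, #3: r3=7+3=10
CMP r3, #19  (cmp 10,19)
BNE L2: taken
after OR r1, r1, #2: r1=14|2=14
after ADD r7, r7, #20: r7=61+20=81
after ADD r3, r3, #3: r3=10+3=13
CMP r3, #19  (cmp 13,19)
BNE L2: taken
after OR r1, r1, #2: r1=14|2=14
after ADD r7, r7, #20: r7=81+20=101
after ADD r3, r3, #3: r3=13+3=16
CMP r3, #19  (cmp 16,19)
BNE L2: taken
after OR r1, r1, #2: r1=14|2=14
after ADD r7, r7, #20: r7=101+20=121
after ADD r3, r3, #3: r3=16+3=19
CMP r3, #19  (cmp 19,19)
BNE L2: not taken
after SUB r1, r7, #13: r1=121-13=108
halt.
Total executed instructions: 35.

35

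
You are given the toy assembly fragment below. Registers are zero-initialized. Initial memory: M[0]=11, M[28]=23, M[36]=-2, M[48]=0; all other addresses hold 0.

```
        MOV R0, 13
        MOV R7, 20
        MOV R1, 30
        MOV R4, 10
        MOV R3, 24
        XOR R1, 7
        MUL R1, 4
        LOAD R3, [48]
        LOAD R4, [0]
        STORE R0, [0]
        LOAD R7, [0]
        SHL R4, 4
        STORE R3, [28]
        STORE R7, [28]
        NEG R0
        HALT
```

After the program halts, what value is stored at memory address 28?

13

R0=13
R7=20
R1=30
R4=10
R3=24
R1=30^7=25
R1=25*4=100
R3=M[48]=0
R4=M[0]=11
STORE R0, [0] → M[0]=13
R7=M[0]=13
R4=11<<4=176
STORE R3, [28] → M[28]=0
STORE R7, [28] → M[28]=13
R0=-(13)=-13
halt.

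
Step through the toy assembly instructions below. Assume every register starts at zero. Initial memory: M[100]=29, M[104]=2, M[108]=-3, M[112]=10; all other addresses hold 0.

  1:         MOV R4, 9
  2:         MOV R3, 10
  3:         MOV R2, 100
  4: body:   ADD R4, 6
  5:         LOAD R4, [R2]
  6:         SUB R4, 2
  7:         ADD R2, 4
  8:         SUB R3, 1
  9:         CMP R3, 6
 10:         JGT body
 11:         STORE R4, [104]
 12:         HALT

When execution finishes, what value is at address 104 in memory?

8

MOV R4, 9 → R4=9
MOV R3, 10 → R3=10
MOV R2, 100 → R2=100
ADD R4, 6 → R4=9+6=15
LOAD R4, [R2] → R4=M[100]=29
SUB R4, 2 → R4=29-2=27
ADD R2, 4 → R2=100+4=104
SUB R3, 1 → R3=10-1=9
CMP R3, 6  (cmp 9,6)
JGT body: taken
ADD R4, 6 → R4=27+6=33
LOAD R4, [R2] → R4=M[104]=2
SUB R4, 2 → R4=2-2=0
ADD R2, 4 → R2=104+4=108
SUB R3, 1 → R3=9-1=8
CMP R3, 6  (cmp 8,6)
JGT body: taken
ADD R4, 6 → R4=0+6=6
LOAD R4, [R2] → R4=M[108]=-3
SUB R4, 2 → R4=(-3)-2=-5
ADD R2, 4 → R2=108+4=112
SUB R3, 1 → R3=8-1=7
CMP R3, 6  (cmp 7,6)
JGT body: taken
ADD R4, 6 → R4=(-5)+6=1
LOAD R4, [R2] → R4=M[112]=10
SUB R4, 2 → R4=10-2=8
ADD R2, 4 → R2=112+4=116
SUB R3, 1 → R3=7-1=6
CMP R3, 6  (cmp 6,6)
JGT body: not taken
STORE R4, [104] → M[104]=8
halt.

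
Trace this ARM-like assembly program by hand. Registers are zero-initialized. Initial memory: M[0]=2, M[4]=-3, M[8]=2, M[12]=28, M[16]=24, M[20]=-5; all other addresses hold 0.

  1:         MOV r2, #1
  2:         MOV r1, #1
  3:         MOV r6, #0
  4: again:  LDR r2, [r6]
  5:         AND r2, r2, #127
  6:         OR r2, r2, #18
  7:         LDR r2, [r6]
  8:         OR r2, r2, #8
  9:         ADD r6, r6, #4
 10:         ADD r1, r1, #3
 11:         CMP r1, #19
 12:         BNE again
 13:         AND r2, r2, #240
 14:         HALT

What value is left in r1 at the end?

19

r2=1
r1=1
r6=0
r2=M[0]=2
r2=2&127=2
r2=2|18=18
r2=M[0]=2
r2=2|8=10
r6=0+4=4
r1=1+3=4
CMP r1, #19  (cmp 4,19)
BNE again: taken
r2=M[4]=-3
r2=(-3)&127=125
r2=125|18=127
r2=M[4]=-3
r2=(-3)|8=-3
r6=4+4=8
r1=4+3=7
CMP r1, #19  (cmp 7,19)
BNE again: taken
r2=M[8]=2
r2=2&127=2
r2=2|18=18
r2=M[8]=2
r2=2|8=10
r6=8+4=12
r1=7+3=10
CMP r1, #19  (cmp 10,19)
BNE again: taken
r2=M[12]=28
r2=28&127=28
r2=28|18=30
r2=M[12]=28
r2=28|8=28
r6=12+4=16
r1=10+3=13
CMP r1, #19  (cmp 13,19)
BNE again: taken
r2=M[16]=24
r2=24&127=24
r2=24|18=26
r2=M[16]=24
r2=24|8=24
r6=16+4=20
r1=13+3=16
CMP r1, #19  (cmp 16,19)
BNE again: taken
r2=M[20]=-5
r2=(-5)&127=123
r2=123|18=123
r2=M[20]=-5
r2=(-5)|8=-5
r6=20+4=24
r1=16+3=19
CMP r1, #19  (cmp 19,19)
BNE again: not taken
r2=(-5)&240=240
halt.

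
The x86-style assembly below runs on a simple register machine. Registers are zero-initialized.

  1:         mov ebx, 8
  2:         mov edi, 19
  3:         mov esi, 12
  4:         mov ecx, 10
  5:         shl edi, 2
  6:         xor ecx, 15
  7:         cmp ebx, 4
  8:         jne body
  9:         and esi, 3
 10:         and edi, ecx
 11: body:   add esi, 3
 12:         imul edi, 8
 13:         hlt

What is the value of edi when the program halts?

mov ebx, 8 → ebx=8
mov edi, 19 → edi=19
mov esi, 12 → esi=12
mov ecx, 10 → ecx=10
shl edi, 2 → edi=19<<2=76
xor ecx, 15 → ecx=10^15=5
cmp ebx, 4  (cmp 8,4)
jne body: taken
add esi, 3 → esi=12+3=15
imul edi, 8 → edi=76*8=608
halt.

608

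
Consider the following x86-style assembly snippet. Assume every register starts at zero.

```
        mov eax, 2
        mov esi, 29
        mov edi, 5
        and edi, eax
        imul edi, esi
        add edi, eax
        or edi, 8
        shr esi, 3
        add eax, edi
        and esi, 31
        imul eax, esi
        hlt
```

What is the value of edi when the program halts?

10

eax=2
esi=29
edi=5
edi=5&2=0
edi=0*29=0
edi=0+2=2
edi=2|8=10
esi=29>>3=3
eax=2+10=12
esi=3&31=3
eax=12*3=36
halt.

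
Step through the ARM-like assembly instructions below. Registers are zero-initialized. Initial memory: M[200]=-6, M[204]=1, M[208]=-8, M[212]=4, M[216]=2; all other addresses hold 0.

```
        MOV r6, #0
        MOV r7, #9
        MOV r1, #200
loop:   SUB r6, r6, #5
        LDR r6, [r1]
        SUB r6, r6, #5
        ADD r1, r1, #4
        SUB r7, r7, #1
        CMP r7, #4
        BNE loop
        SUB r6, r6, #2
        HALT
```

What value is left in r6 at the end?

r6=0
r7=9
r1=200
r6=0-5=-5
r6=M[200]=-6
r6=(-6)-5=-11
r1=200+4=204
r7=9-1=8
CMP r7, #4  (cmp 8,4)
BNE loop: taken
r6=(-11)-5=-16
r6=M[204]=1
r6=1-5=-4
r1=204+4=208
r7=8-1=7
CMP r7, #4  (cmp 7,4)
BNE loop: taken
r6=(-4)-5=-9
r6=M[208]=-8
r6=(-8)-5=-13
r1=208+4=212
r7=7-1=6
CMP r7, #4  (cmp 6,4)
BNE loop: taken
r6=(-13)-5=-18
r6=M[212]=4
r6=4-5=-1
r1=212+4=216
r7=6-1=5
CMP r7, #4  (cmp 5,4)
BNE loop: taken
r6=(-1)-5=-6
r6=M[216]=2
r6=2-5=-3
r1=216+4=220
r7=5-1=4
CMP r7, #4  (cmp 4,4)
BNE loop: not taken
r6=(-3)-2=-5
halt.

-5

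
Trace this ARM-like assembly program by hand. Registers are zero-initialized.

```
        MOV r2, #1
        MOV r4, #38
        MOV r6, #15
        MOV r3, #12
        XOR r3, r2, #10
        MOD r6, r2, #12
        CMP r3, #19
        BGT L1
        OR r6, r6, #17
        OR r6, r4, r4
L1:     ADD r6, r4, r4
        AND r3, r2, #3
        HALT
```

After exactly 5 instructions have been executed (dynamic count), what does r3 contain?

MOV r2, #1 → r2=1
MOV r4, #38 → r4=38
MOV r6, #15 → r6=15
MOV r3, #12 → r3=12
XOR r3, r2, #10 → r3=1^10=11
After step 5: r3 = 11.

11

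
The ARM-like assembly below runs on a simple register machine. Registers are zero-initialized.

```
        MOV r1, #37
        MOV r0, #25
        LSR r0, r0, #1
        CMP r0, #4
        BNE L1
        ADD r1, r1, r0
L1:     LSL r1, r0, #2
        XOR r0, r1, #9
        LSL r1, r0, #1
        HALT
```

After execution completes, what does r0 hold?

57

MOV r1, #37 → r1=37
MOV r0, #25 → r0=25
LSR r0, r0, #1 → r0=25>>1=12
CMP r0, #4  (cmp 12,4)
BNE L1: taken
LSL r1, r0, #2 → r1=12<<2=48
XOR r0, r1, #9 → r0=48^9=57
LSL r1, r0, #1 → r1=57<<1=114
halt.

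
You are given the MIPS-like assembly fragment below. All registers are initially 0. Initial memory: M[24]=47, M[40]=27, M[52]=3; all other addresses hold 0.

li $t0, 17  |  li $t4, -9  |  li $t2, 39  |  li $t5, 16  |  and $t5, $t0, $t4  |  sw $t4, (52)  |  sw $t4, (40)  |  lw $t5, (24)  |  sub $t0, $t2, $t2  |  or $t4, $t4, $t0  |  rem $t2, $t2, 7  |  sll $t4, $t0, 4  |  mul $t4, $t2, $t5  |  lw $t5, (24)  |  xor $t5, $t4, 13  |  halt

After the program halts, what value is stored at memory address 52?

-9

li $t0, 17 → $t0=17
li $t4, -9 → $t4=-9
li $t2, 39 → $t2=39
li $t5, 16 → $t5=16
and $t5, $t0, $t4 → $t5=17&(-9)=17
sw $t4, (52) → M[52]=-9
sw $t4, (40) → M[40]=-9
lw $t5, (24) → $t5=M[24]=47
sub $t0, $t2, $t2 → $t0=39-39=0
or $t4, $t4, $t0 → $t4=(-9)|0=-9
rem $t2, $t2, 7 → $t2=39%7=4
sll $t4, $t0, 4 → $t4=0<<4=0
mul $t4, $t2, $t5 → $t4=4*47=188
lw $t5, (24) → $t5=M[24]=47
xor $t5, $t4, 13 → $t5=188^13=177
halt.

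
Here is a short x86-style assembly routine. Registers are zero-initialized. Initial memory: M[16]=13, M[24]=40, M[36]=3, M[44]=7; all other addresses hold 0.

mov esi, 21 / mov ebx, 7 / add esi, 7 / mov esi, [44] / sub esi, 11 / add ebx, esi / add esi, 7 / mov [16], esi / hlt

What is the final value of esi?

3

mov esi, 21 → esi=21
mov ebx, 7 → ebx=7
add esi, 7 → esi=21+7=28
mov esi, [44] → esi=M[44]=7
sub esi, 11 → esi=7-11=-4
add ebx, esi → ebx=7+(-4)=3
add esi, 7 → esi=(-4)+7=3
mov [16], esi → M[16]=3
halt.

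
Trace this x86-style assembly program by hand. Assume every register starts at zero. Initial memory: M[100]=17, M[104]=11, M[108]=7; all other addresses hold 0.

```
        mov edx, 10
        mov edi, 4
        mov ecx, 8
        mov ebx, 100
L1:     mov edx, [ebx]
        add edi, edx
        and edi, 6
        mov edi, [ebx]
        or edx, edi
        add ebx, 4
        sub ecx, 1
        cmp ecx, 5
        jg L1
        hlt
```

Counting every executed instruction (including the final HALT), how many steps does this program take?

32

after mov edx, 10: edx=10
after mov edi, 4: edi=4
after mov ecx, 8: ecx=8
after mov ebx, 100: ebx=100
after mov edx, [ebx]: edx=M[100]=17
after add edi, edx: edi=4+17=21
after and edi, 6: edi=21&6=4
after mov edi, [ebx]: edi=M[100]=17
after or edx, edi: edx=17|17=17
after add ebx, 4: ebx=100+4=104
after sub ecx, 1: ecx=8-1=7
cmp ecx, 5  (cmp 7,5)
jg L1: taken
after mov edx, [ebx]: edx=M[104]=11
after add edi, edx: edi=17+11=28
after and edi, 6: edi=28&6=4
after mov edi, [ebx]: edi=M[104]=11
after or edx, edi: edx=11|11=11
after add ebx, 4: ebx=104+4=108
after sub ecx, 1: ecx=7-1=6
cmp ecx, 5  (cmp 6,5)
jg L1: taken
after mov edx, [ebx]: edx=M[108]=7
after add edi, edx: edi=11+7=18
after and edi, 6: edi=18&6=2
after mov edi, [ebx]: edi=M[108]=7
after or edx, edi: edx=7|7=7
after add ebx, 4: ebx=108+4=112
after sub ecx, 1: ecx=6-1=5
cmp ecx, 5  (cmp 5,5)
jg L1: not taken
halt.
Total executed instructions: 32.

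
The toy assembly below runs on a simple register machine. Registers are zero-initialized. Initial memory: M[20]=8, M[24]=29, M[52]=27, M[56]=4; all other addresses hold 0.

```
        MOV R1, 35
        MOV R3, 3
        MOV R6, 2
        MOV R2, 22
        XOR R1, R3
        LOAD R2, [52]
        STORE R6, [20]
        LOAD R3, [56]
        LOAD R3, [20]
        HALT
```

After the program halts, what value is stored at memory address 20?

2

R1=35
R3=3
R6=2
R2=22
R1=35^3=32
R2=M[52]=27
STORE R6, [20] → M[20]=2
R3=M[56]=4
R3=M[20]=2
halt.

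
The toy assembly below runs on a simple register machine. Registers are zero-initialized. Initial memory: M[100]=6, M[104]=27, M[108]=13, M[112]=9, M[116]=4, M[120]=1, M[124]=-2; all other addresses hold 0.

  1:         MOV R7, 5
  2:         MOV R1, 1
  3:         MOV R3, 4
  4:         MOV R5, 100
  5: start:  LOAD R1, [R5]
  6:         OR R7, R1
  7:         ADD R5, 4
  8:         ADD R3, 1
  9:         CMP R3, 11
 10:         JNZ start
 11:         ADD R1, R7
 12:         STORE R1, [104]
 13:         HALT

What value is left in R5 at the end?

128

R7=5
R1=1
R3=4
R5=100
R1=M[100]=6
R7=5|6=7
R5=100+4=104
R3=4+1=5
CMP R3, 11  (cmp 5,11)
JNZ start: taken
R1=M[104]=27
R7=7|27=31
R5=104+4=108
R3=5+1=6
CMP R3, 11  (cmp 6,11)
JNZ start: taken
R1=M[108]=13
R7=31|13=31
R5=108+4=112
R3=6+1=7
CMP R3, 11  (cmp 7,11)
JNZ start: taken
R1=M[112]=9
R7=31|9=31
R5=112+4=116
R3=7+1=8
CMP R3, 11  (cmp 8,11)
JNZ start: taken
R1=M[116]=4
R7=31|4=31
R5=116+4=120
R3=8+1=9
CMP R3, 11  (cmp 9,11)
JNZ start: taken
R1=M[120]=1
R7=31|1=31
R5=120+4=124
R3=9+1=10
CMP R3, 11  (cmp 10,11)
JNZ start: taken
R1=M[124]=-2
R7=31|(-2)=-1
R5=124+4=128
R3=10+1=11
CMP R3, 11  (cmp 11,11)
JNZ start: not taken
R1=(-2)+(-1)=-3
STORE R1, [104] → M[104]=-3
halt.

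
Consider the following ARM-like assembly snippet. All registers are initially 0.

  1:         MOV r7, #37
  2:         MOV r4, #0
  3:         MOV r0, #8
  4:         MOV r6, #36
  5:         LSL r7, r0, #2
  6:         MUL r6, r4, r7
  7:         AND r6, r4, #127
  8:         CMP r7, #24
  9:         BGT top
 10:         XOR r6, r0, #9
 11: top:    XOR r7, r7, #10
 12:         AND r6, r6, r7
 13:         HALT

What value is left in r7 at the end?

r7=37
r4=0
r0=8
r6=36
r7=8<<2=32
r6=0*32=0
r6=0&127=0
CMP r7, #24  (cmp 32,24)
BGT top: taken
r7=32^10=42
r6=0&42=0
halt.

42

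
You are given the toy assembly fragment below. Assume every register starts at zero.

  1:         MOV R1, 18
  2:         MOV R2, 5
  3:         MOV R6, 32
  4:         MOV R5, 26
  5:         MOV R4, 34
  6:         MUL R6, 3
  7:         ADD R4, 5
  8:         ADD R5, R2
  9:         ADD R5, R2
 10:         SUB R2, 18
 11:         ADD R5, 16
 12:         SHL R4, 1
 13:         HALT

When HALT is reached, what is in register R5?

after MOV R1, 18: R1=18
after MOV R2, 5: R2=5
after MOV R6, 32: R6=32
after MOV R5, 26: R5=26
after MOV R4, 34: R4=34
after MUL R6, 3: R6=32*3=96
after ADD R4, 5: R4=34+5=39
after ADD R5, R2: R5=26+5=31
after ADD R5, R2: R5=31+5=36
after SUB R2, 18: R2=5-18=-13
after ADD R5, 16: R5=36+16=52
after SHL R4, 1: R4=39<<1=78
halt.

52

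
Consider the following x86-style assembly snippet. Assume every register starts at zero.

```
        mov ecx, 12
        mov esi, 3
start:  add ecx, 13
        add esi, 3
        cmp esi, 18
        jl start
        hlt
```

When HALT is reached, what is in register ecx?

77

after mov ecx, 12: ecx=12
after mov esi, 3: esi=3
after add ecx, 13: ecx=12+13=25
after add esi, 3: esi=3+3=6
cmp esi, 18  (cmp 6,18)
jl start: taken
after add ecx, 13: ecx=25+13=38
after add esi, 3: esi=6+3=9
cmp esi, 18  (cmp 9,18)
jl start: taken
after add ecx, 13: ecx=38+13=51
after add esi, 3: esi=9+3=12
cmp esi, 18  (cmp 12,18)
jl start: taken
after add ecx, 13: ecx=51+13=64
after add esi, 3: esi=12+3=15
cmp esi, 18  (cmp 15,18)
jl start: taken
after add ecx, 13: ecx=64+13=77
after add esi, 3: esi=15+3=18
cmp esi, 18  (cmp 18,18)
jl start: not taken
halt.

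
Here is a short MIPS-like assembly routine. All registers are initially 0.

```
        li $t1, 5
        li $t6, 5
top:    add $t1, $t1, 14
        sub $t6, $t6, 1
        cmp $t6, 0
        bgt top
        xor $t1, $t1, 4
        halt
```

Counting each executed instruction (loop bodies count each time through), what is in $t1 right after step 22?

$t1=5
$t6=5
$t1=5+14=19
$t6=5-1=4
cmp $t6, 0  (cmp 4,0)
bgt top: taken
$t1=19+14=33
$t6=4-1=3
cmp $t6, 0  (cmp 3,0)
bgt top: taken
$t1=33+14=47
$t6=3-1=2
cmp $t6, 0  (cmp 2,0)
bgt top: taken
$t1=47+14=61
$t6=2-1=1
cmp $t6, 0  (cmp 1,0)
bgt top: taken
$t1=61+14=75
$t6=1-1=0
cmp $t6, 0  (cmp 0,0)
bgt top: not taken
After step 22: $t1 = 75.

75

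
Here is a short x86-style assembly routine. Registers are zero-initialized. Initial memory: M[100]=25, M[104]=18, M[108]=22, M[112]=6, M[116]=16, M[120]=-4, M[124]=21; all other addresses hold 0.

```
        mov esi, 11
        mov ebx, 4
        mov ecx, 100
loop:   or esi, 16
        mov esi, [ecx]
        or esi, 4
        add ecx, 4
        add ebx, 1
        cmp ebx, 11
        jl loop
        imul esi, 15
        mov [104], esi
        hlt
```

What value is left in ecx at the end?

mov esi, 11 → esi=11
mov ebx, 4 → ebx=4
mov ecx, 100 → ecx=100
or esi, 16 → esi=11|16=27
mov esi, [ecx] → esi=M[100]=25
or esi, 4 → esi=25|4=29
add ecx, 4 → ecx=100+4=104
add ebx, 1 → ebx=4+1=5
cmp ebx, 11  (cmp 5,11)
jl loop: taken
or esi, 16 → esi=29|16=29
mov esi, [ecx] → esi=M[104]=18
or esi, 4 → esi=18|4=22
add ecx, 4 → ecx=104+4=108
add ebx, 1 → ebx=5+1=6
cmp ebx, 11  (cmp 6,11)
jl loop: taken
or esi, 16 → esi=22|16=22
mov esi, [ecx] → esi=M[108]=22
or esi, 4 → esi=22|4=22
add ecx, 4 → ecx=108+4=112
add ebx, 1 → ebx=6+1=7
cmp ebx, 11  (cmp 7,11)
jl loop: taken
or esi, 16 → esi=22|16=22
mov esi, [ecx] → esi=M[112]=6
or esi, 4 → esi=6|4=6
add ecx, 4 → ecx=112+4=116
add ebx, 1 → ebx=7+1=8
cmp ebx, 11  (cmp 8,11)
jl loop: taken
or esi, 16 → esi=6|16=22
mov esi, [ecx] → esi=M[116]=16
or esi, 4 → esi=16|4=20
add ecx, 4 → ecx=116+4=120
add ebx, 1 → ebx=8+1=9
cmp ebx, 11  (cmp 9,11)
jl loop: taken
or esi, 16 → esi=20|16=20
mov esi, [ecx] → esi=M[120]=-4
or esi, 4 → esi=(-4)|4=-4
add ecx, 4 → ecx=120+4=124
add ebx, 1 → ebx=9+1=10
cmp ebx, 11  (cmp 10,11)
jl loop: taken
or esi, 16 → esi=(-4)|16=-4
mov esi, [ecx] → esi=M[124]=21
or esi, 4 → esi=21|4=21
add ecx, 4 → ecx=124+4=128
add ebx, 1 → ebx=10+1=11
cmp ebx, 11  (cmp 11,11)
jl loop: not taken
imul esi, 15 → esi=21*15=315
mov [104], esi → M[104]=315
halt.

128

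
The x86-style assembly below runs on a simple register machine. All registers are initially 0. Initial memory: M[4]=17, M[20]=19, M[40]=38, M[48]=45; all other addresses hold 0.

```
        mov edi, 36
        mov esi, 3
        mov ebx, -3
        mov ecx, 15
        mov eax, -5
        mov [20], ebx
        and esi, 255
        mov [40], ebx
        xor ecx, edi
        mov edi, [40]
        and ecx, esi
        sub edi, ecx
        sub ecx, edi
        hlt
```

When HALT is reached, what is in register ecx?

mov edi, 36 → edi=36
mov esi, 3 → esi=3
mov ebx, -3 → ebx=-3
mov ecx, 15 → ecx=15
mov eax, -5 → eax=-5
mov [20], ebx → M[20]=-3
and esi, 255 → esi=3&255=3
mov [40], ebx → M[40]=-3
xor ecx, edi → ecx=15^36=43
mov edi, [40] → edi=M[40]=-3
and ecx, esi → ecx=43&3=3
sub edi, ecx → edi=(-3)-3=-6
sub ecx, edi → ecx=3-(-6)=9
halt.

9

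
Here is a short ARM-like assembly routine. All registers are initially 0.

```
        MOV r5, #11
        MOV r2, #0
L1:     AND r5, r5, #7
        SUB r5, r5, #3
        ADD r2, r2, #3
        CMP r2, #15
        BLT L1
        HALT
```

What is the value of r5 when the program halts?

r5=11
r2=0
r5=11&7=3
r5=3-3=0
r2=0+3=3
CMP r2, #15  (cmp 3,15)
BLT L1: taken
r5=0&7=0
r5=0-3=-3
r2=3+3=6
CMP r2, #15  (cmp 6,15)
BLT L1: taken
r5=(-3)&7=5
r5=5-3=2
r2=6+3=9
CMP r2, #15  (cmp 9,15)
BLT L1: taken
r5=2&7=2
r5=2-3=-1
r2=9+3=12
CMP r2, #15  (cmp 12,15)
BLT L1: taken
r5=(-1)&7=7
r5=7-3=4
r2=12+3=15
CMP r2, #15  (cmp 15,15)
BLT L1: not taken
halt.

4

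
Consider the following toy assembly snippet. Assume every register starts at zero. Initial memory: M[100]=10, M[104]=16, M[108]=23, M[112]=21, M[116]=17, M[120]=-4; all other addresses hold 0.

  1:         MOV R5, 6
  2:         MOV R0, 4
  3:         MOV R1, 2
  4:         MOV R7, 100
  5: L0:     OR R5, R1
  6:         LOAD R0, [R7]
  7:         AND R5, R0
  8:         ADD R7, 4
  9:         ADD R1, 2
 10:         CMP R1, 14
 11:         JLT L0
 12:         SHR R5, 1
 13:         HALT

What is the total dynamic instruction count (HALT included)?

MOV R5, 6 → R5=6
MOV R0, 4 → R0=4
MOV R1, 2 → R1=2
MOV R7, 100 → R7=100
OR R5, R1 → R5=6|2=6
LOAD R0, [R7] → R0=M[100]=10
AND R5, R0 → R5=6&10=2
ADD R7, 4 → R7=100+4=104
ADD R1, 2 → R1=2+2=4
CMP R1, 14  (cmp 4,14)
JLT L0: taken
OR R5, R1 → R5=2|4=6
LOAD R0, [R7] → R0=M[104]=16
AND R5, R0 → R5=6&16=0
ADD R7, 4 → R7=104+4=108
ADD R1, 2 → R1=4+2=6
CMP R1, 14  (cmp 6,14)
JLT L0: taken
OR R5, R1 → R5=0|6=6
LOAD R0, [R7] → R0=M[108]=23
AND R5, R0 → R5=6&23=6
ADD R7, 4 → R7=108+4=112
ADD R1, 2 → R1=6+2=8
CMP R1, 14  (cmp 8,14)
JLT L0: taken
OR R5, R1 → R5=6|8=14
LOAD R0, [R7] → R0=M[112]=21
AND R5, R0 → R5=14&21=4
ADD R7, 4 → R7=112+4=116
ADD R1, 2 → R1=8+2=10
CMP R1, 14  (cmp 10,14)
JLT L0: taken
OR R5, R1 → R5=4|10=14
LOAD R0, [R7] → R0=M[116]=17
AND R5, R0 → R5=14&17=0
ADD R7, 4 → R7=116+4=120
ADD R1, 2 → R1=10+2=12
CMP R1, 14  (cmp 12,14)
JLT L0: taken
OR R5, R1 → R5=0|12=12
LOAD R0, [R7] → R0=M[120]=-4
AND R5, R0 → R5=12&(-4)=12
ADD R7, 4 → R7=120+4=124
ADD R1, 2 → R1=12+2=14
CMP R1, 14  (cmp 14,14)
JLT L0: not taken
SHR R5, 1 → R5=12>>1=6
halt.
Total executed instructions: 48.

48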